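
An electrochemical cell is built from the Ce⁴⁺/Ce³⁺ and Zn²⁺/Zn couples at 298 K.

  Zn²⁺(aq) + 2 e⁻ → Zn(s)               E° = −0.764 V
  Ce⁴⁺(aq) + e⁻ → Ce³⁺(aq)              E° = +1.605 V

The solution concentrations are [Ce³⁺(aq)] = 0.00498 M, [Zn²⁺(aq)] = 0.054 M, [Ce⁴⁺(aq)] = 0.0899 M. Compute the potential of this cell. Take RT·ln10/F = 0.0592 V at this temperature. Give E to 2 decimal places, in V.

Ce⁴⁺/Ce³⁺ is reduced (cathode, E° = +1.605 V) and Zn²⁺/Zn is oxidized (anode).
E°cell = E°cat − E°an = +1.605 − (−0.764) = +2.369 V; n = 2.
The balanced reaction is 2 Ce⁴⁺(aq) + Zn(s) → 2 Ce³⁺(aq) + Zn²⁺(aq), so Q = ([Ce³⁺(aq)]^2·[Zn²⁺(aq)]) / [Ce⁴⁺(aq)]^2 = 0.000166 and log Q = −3.781.
By the Nernst equation, E = +2.369 − (0.0592/2)·(−3.781) = +2.48 V.

+2.48 V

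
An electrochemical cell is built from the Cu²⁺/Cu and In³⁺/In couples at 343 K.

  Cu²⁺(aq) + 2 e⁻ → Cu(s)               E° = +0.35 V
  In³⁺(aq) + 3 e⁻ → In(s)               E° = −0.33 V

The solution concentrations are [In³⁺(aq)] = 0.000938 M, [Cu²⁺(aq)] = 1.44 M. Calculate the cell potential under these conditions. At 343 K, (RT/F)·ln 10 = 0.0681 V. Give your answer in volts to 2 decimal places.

+0.75 V

Cu²⁺/Cu is reduced (cathode, E° = +0.35 V) and In³⁺/In is oxidized (anode).
E°cell = +0.35 − (−0.33) = +0.68 V, with n = 6 electrons transferred.
The balanced reaction is 3 Cu²⁺(aq) + 2 In(s) → 3 Cu(s) + 2 In³⁺(aq), so Q = [In³⁺(aq)]^2 / [Cu²⁺(aq)]^3 = 2.95×10^−7 and log Q = −6.531.
By the Nernst equation, E = +0.68 − (0.0681/6)·(−6.531) = +0.75 V.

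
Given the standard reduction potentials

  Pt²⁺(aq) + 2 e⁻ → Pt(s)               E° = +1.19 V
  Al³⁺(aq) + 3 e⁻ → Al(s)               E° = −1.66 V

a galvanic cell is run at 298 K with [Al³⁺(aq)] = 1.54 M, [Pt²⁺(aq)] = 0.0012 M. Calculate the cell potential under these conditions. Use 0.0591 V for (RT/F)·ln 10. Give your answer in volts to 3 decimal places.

+2.760 V

Since E°(Pt²⁺/Pt) > E°(Al³⁺/Al), Pt²⁺/Pt serves as the cathode.
E°cell = E°cat − E°an = +1.19 − (−1.66) = +2.85 V; n = 6.
The balanced reaction is 3 Pt²⁺(aq) + 2 Al(s) → 3 Pt(s) + 2 Al³⁺(aq), so Q = [Al³⁺(aq)]^2 / [Pt²⁺(aq)]^3 = 1.37×10^9 and log Q = 9.137.
By the Nernst equation, E = +2.85 − (0.0591/6)·(9.137) = +2.760 V.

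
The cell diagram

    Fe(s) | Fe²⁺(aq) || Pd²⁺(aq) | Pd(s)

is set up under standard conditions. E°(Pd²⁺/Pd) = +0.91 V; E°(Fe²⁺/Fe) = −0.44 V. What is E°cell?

By convention the left-hand electrode in cell notation is the anode (oxidation) and the right-hand electrode is the cathode (reduction).
E°cell = E°(right) − E°(left) = +0.91 − (−0.44) = +1.35 V.

+1.35 V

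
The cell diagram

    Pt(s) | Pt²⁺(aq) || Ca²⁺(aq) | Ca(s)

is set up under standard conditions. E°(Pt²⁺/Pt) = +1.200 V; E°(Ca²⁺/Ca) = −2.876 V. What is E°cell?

By convention the left-hand electrode in cell notation is the anode (oxidation) and the right-hand electrode is the cathode (reduction).
E°cell = E°(right) − E°(left) = −2.876 − (+1.200) = −4.076 V.
The negative sign shows that, as written, the cell would require an external voltage to drive the reaction.

−4.076 V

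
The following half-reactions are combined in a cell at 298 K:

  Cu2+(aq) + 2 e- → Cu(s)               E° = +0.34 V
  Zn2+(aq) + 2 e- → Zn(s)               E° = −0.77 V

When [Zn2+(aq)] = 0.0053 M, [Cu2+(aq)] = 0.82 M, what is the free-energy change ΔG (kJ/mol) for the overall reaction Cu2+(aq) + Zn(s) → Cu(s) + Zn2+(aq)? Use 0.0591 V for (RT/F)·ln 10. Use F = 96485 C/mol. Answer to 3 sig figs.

−227 kJ/mol

The standard cell potential is +0.34 − (−0.77) = +1.11 V, with n = 2 electrons in the balanced equation.
The reaction quotient is [Zn2+(aq)] / [Cu2+(aq)] = 0.00646; by Nernst, E = +1.11 − (0.0591/2)(−2.190) = +1.1747 V.
Then ΔG = −nFE = −2 × 96485 × +1.1747 J/mol = −227 kJ/mol.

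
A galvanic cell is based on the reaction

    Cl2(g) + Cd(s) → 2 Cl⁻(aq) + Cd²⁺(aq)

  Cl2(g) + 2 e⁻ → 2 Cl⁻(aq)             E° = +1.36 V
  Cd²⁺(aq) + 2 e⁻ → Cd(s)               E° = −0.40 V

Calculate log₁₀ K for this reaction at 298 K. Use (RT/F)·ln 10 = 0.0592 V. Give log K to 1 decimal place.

log K = 59.5

The Cl₂/Cl⁻ couple is reduced (cathode); E°cell = +1.36 − (−0.40) = +1.76 V with n = 2.
At equilibrium E = 0, so log K = nE°cell / 0.0592 = (2)(+1.76) / 0.0592 = 59.5.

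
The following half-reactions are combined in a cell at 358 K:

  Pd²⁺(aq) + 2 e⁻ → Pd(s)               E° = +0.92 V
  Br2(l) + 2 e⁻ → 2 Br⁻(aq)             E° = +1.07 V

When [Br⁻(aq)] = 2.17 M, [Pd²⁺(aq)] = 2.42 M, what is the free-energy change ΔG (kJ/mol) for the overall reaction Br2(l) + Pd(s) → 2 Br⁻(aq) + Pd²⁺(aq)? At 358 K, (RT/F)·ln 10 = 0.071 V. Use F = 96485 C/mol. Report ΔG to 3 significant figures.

−21.7 kJ/mol

E°cell = +1.07 − (+0.92) = +0.15 V; the balanced reaction transfers n = 2 electrons.
The reaction quotient is [Br⁻(aq)]^2·[Pd²⁺(aq)] = 11.4; by Nernst, E = +0.15 − (0.071/2)(1.057) = +0.1125 V.
ΔG = −nFE = −(2)(96485)(+0.1125) J/mol = −21.7 kJ/mol.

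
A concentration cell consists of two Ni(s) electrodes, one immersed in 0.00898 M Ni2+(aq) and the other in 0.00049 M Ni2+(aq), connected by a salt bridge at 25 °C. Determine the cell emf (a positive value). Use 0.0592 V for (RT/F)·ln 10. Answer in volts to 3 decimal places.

For a concentration cell E°cell = 0, since both electrodes use the same couple.
The compartment with the higher Ni2+(aq) concentration (0.00898 M) acts as the cathode; ions are reduced there and produced at the dilute (0.00049 M) anode.
With n = 2, Ecell = −(0.0592/2)·log([dilute]/[conc]) = −(0.0592/2)·log(0.00049/0.00898) = +0.037 V.

0.037 V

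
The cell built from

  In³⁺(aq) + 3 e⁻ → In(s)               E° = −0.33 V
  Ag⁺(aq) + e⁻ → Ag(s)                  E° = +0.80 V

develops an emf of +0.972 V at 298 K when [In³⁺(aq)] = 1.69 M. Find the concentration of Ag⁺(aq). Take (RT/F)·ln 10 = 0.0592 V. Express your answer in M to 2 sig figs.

0.0026 M

The Ag⁺/Ag couple has the larger reduction potential, so it is the cathode: E°cell = +0.80 − (−0.33) = +1.13 V and n = 3.
From the Nernst equation, log Q = n(E° − E)/0.0592 = 3·(+1.13 − (+0.972))/0.0592 = 8.007.
The balanced reaction is 3 Ag⁺(aq) + In(s) → 3 Ag(s) + In³⁺(aq), so Q = [In³⁺(aq)] / [Ag⁺(aq)]^3.
Solving for the unknown gives log [Ag⁺(aq)] = −2.593, so [Ag⁺(aq)] ≈ 0.0026 M.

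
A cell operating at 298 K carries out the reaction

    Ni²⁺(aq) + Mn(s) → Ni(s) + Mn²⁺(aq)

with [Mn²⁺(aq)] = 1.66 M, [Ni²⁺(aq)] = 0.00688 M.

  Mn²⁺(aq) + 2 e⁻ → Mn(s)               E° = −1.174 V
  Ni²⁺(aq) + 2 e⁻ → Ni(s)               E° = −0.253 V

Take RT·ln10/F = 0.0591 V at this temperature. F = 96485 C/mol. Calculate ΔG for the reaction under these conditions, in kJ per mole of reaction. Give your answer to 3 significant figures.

−164 kJ/mol

E°cell = −0.253 − (−1.174) = +0.921 V; the balanced reaction transfers n = 2 electrons.
Here Q = [Mn²⁺(aq)] / [Ni²⁺(aq)] = 241 (log Q = 2.383), giving E = +0.921 − (0.0591/2)·(2.383) = +0.8506 V.
Then ΔG = −nFE = −2 × 96485 × +0.8506 J/mol = −164 kJ/mol.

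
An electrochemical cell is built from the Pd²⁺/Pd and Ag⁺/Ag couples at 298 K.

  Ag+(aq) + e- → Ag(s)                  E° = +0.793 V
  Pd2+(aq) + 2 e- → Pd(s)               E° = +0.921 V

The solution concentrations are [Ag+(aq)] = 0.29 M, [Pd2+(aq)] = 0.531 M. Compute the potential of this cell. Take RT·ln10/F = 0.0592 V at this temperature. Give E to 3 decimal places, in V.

+0.152 V

Since E°(Pd²⁺/Pd) > E°(Ag⁺/Ag), Pd²⁺/Pd serves as the cathode.
E°cell = +0.921 − (+0.793) = +0.128 V, with n = 2 electrons transferred.
The balanced reaction is Pd2+(aq) + 2 Ag(s) → Pd(s) + 2 Ag+(aq), so Q = [Ag+(aq)]^2 / [Pd2+(aq)] = 0.158 and log Q = −0.800.
E = E° − (0.0592/n)·log Q = +0.128 − (0.0592/2)(−0.800) = +0.152 V.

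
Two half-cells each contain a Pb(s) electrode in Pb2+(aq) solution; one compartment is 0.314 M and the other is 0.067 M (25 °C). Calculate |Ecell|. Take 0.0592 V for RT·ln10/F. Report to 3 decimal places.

0.020 V

For a concentration cell E°cell = 0, since both electrodes use the same couple.
The compartment with the higher Pb2+(aq) concentration (0.314 M) acts as the cathode; ions are reduced there and produced at the dilute (0.067 M) anode.
With n = 2, Ecell = −(0.0592/2)·log([dilute]/[conc]) = −(0.0592/2)·log(0.067/0.314) = +0.020 V.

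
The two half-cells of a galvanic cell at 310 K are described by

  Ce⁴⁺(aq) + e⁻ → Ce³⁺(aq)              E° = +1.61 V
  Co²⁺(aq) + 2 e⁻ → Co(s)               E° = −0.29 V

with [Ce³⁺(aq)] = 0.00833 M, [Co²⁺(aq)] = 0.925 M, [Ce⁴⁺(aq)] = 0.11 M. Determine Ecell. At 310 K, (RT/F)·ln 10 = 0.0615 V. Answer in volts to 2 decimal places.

The Ce⁴⁺/Ce³⁺ couple has the more positive E°, so it is the cathode; Co²⁺/Co is the anode.
E°cell = +1.61 − (−0.29) = +1.90 V, with n = 2 electrons transferred.
The balanced reaction is 2 Ce⁴⁺(aq) + Co(s) → 2 Ce³⁺(aq) + Co²⁺(aq), so Q = ([Ce³⁺(aq)]^2·[Co²⁺(aq)]) / [Ce⁴⁺(aq)]^2 = 0.0053 and log Q = −2.275.
By the Nernst equation, E = +1.90 − (0.0615/2)·(−2.275) = +1.97 V.

+1.97 V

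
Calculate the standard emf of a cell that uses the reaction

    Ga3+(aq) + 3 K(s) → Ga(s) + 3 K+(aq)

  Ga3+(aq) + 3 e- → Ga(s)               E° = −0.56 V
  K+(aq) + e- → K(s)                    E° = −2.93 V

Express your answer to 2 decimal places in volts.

+2.37 V

Ga3+(aq) gains electrons, so the Ga³⁺/Ga couple is the cathode; the K⁺/K couple is the anode.
E°cell = E°(cathode) − E°(anode) = −0.56 − (−2.93) = +2.37 V.
The positive value indicates the reaction is spontaneous as written.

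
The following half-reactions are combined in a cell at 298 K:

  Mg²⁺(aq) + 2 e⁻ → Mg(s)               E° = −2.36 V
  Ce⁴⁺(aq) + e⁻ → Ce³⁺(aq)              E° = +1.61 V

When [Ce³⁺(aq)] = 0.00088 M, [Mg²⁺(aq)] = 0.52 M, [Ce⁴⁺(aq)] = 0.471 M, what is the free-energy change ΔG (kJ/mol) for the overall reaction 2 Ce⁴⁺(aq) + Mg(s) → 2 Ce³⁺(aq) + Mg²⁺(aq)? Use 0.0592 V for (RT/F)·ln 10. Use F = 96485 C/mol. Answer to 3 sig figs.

−799 kJ/mol

The standard cell potential is +1.61 − (−2.36) = +3.97 V, with n = 2 electrons in the balanced equation.
The reaction quotient is ([Ce³⁺(aq)]^2·[Mg²⁺(aq)]) / [Ce⁴⁺(aq)]^2 = 1.82×10^−6; by Nernst, E = +3.97 − (0.0592/2)(−5.741) = +4.1399 V.
ΔG = −nFE = −(2)(96485)(+4.1399) J/mol = −799 kJ/mol.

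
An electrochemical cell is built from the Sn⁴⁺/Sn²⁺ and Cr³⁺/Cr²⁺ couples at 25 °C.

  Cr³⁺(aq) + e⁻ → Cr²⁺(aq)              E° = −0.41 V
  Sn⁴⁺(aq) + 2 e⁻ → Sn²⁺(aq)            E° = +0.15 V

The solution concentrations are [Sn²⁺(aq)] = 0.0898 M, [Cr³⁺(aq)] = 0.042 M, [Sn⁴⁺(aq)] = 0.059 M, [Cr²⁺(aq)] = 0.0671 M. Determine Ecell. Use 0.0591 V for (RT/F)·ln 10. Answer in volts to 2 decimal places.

The Sn⁴⁺/Sn²⁺ couple has the more positive E°, so it is the cathode; Cr³⁺/Cr²⁺ is the anode.
The standard potential is +0.15 − (−0.41) = +0.56 V and the balanced reaction transfers n = 2 electrons.
The balanced reaction is Sn⁴⁺(aq) + 2 Cr²⁺(aq) → Sn²⁺(aq) + 2 Cr³⁺(aq), so Q = ([Sn²⁺(aq)]·[Cr³⁺(aq)]^2) / ([Sn⁴⁺(aq)]·[Cr²⁺(aq)]^2) = 0.596 and log Q = −0.225.
E = E° − (0.0591/n)·log Q = +0.56 − (0.0591/2)(−0.225) = +0.57 V.

+0.57 V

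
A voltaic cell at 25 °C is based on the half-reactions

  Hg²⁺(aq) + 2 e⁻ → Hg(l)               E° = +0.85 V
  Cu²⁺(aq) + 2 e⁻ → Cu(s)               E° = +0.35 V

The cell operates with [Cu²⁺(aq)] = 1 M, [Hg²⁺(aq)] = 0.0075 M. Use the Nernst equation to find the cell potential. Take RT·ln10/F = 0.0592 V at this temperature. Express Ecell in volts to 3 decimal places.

+0.437 V

The Hg²⁺/Hg couple has the more positive E°, so it is the cathode; Cu²⁺/Cu is the anode.
E°cell = +0.85 − (+0.35) = +0.50 V, with n = 2 electrons transferred.
The balanced reaction is Hg²⁺(aq) + Cu(s) → Hg(l) + Cu²⁺(aq), so Q = [Cu²⁺(aq)] / [Hg²⁺(aq)] = 133 and log Q = 2.125.
E = E° − (0.0592/n)·log Q = +0.50 − (0.0592/2)(2.125) = +0.437 V.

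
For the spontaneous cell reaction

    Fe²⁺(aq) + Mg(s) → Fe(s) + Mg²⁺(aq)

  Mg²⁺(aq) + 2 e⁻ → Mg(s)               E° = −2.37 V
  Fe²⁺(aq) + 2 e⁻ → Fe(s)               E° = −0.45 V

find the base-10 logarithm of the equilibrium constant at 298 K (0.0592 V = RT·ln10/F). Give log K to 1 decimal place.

The Fe²⁺/Fe couple is reduced (cathode); E°cell = −0.45 − (−2.37) = +1.92 V with n = 2.
At equilibrium E = 0, so log K = nE°cell / 0.0592 = (2)(+1.92) / 0.0592 = 64.9.

log K = 64.9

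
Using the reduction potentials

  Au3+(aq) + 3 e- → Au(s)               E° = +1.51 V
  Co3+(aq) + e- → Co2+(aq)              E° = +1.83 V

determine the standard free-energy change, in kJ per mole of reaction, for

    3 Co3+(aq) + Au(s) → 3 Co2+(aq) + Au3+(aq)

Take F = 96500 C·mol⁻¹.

−92.6 kJ/mol

In the reaction as written Co3+(aq) is reduced, so the Co³⁺/Co²⁺ couple is the cathode and Au³⁺/Au is the anode.
E°cell = +1.83 − (+1.51) = +0.32 V; balancing electrons gives n = 3.
ΔG° = −nFE°cell = −(3)(96500)(+0.32) J/mol = −92.6 kJ/mol.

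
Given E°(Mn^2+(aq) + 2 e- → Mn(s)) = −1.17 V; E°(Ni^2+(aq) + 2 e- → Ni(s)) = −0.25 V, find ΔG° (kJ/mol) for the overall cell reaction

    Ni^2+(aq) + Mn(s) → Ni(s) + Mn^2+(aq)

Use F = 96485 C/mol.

In the reaction as written Ni^2+(aq) is reduced, so the Ni²⁺/Ni couple is the cathode and Mn²⁺/Mn is the anode.
E°cell = −0.25 − (−1.17) = +0.92 V; balancing electrons gives n = 2.
ΔG° = −nFE°cell = −(2)(96485)(+0.92) J/mol = −178 kJ/mol.

−178 kJ/mol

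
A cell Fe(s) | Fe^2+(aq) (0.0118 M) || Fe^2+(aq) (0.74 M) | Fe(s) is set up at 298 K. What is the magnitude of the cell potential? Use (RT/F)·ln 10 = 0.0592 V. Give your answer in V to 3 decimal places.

For a concentration cell E°cell = 0, since both electrodes use the same couple.
The compartment with the higher Fe^2+(aq) concentration (0.74 M) acts as the cathode; ions are reduced there and produced at the dilute (0.0118 M) anode.
With n = 2, Ecell = −(0.0592/2)·log([dilute]/[conc]) = −(0.0592/2)·log(0.0118/0.74) = +0.053 V.

0.053 V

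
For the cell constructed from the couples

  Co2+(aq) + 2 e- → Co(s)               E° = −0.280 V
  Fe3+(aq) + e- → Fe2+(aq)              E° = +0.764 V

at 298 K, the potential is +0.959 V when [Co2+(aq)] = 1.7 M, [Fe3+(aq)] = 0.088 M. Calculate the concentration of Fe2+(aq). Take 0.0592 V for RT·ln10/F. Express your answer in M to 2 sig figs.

1.8 M

The Fe³⁺/Fe²⁺ couple has the larger reduction potential, so it is the cathode: E°cell = +0.764 − (−0.280) = +1.044 V and n = 2.
Rearranging E = E° − (0.0592/n)·log Q gives log Q = 2(+1.044 − (+0.959))/0.0592 = 2.872.
For 2 Fe3+(aq) + Co(s) → 2 Fe2+(aq) + Co2+(aq), the reaction quotient is Q = ([Fe2+(aq)]^2·[Co2+(aq)]) / [Fe3+(aq)]^2.
Solving for the unknown gives log [Fe2+(aq)] = 0.265, so [Fe2+(aq)] ≈ 1.8 M.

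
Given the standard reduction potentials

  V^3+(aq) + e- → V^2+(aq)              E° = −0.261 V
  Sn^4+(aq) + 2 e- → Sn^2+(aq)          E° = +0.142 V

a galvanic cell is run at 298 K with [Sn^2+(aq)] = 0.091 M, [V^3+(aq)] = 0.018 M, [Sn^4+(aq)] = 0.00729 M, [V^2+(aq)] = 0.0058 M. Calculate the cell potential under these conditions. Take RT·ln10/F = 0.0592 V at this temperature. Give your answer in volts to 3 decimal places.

+0.341 V

Sn⁴⁺/Sn²⁺ is reduced (cathode, E° = +0.142 V) and V³⁺/V²⁺ is oxidized (anode).
E°cell = +0.142 − (−0.261) = +0.403 V, with n = 2 electrons transferred.
The balanced reaction is Sn^4+(aq) + 2 V^2+(aq) → Sn^2+(aq) + 2 V^3+(aq), so Q = ([Sn^2+(aq)]·[V^3+(aq)]^2) / ([Sn^4+(aq)]·[V^2+(aq)]^2) = 120 and log Q = 2.080.
By the Nernst equation, E = +0.403 − (0.0592/2)·(2.080) = +0.341 V.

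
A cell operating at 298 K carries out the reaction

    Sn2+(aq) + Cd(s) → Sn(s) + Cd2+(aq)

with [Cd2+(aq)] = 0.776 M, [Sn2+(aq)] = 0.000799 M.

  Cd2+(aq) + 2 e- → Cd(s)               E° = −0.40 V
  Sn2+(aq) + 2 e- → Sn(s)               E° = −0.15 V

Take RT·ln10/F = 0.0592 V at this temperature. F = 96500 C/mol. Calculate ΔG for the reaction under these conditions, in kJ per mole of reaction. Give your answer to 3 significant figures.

−31.2 kJ/mol

With Sn²⁺/Sn reduced at the cathode, E°cell = −0.15 − (−0.40) = +0.25 V and n = 2.
Q = [Cd2+(aq)] / [Sn2+(aq)] = 971, so log Q = 2.987 and E = +0.25 − (0.0592/2)(2.987) = +0.1616 V.
Finally ΔG = −nFE = −(2)(96500 C/mol)(+0.1616 V) = −31.2 kJ/mol.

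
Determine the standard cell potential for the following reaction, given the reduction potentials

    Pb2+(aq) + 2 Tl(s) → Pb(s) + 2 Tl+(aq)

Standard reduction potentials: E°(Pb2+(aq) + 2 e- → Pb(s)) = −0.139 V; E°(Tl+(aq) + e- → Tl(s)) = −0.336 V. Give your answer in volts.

Pb2+(aq) gains electrons, so the Pb²⁺/Pb couple is the cathode; the Tl⁺/Tl couple is the anode.
E°cell = E°(cathode) − E°(anode) = −0.139 − (−0.336) = +0.197 V.

+0.197 V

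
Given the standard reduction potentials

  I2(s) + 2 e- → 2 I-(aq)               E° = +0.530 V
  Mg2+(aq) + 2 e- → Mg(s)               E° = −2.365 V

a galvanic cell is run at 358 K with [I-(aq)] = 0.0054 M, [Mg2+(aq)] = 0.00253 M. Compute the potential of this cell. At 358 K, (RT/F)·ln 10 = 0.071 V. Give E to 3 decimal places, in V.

+3.148 V

The I₂/I⁻ couple has the more positive E°, so it is the cathode; Mg²⁺/Mg is the anode.
E°cell = +0.530 − (−2.365) = +2.895 V, with n = 2 electrons transferred.
For the overall reaction I2(s) + Mg(s) → 2 I-(aq) + Mg2+(aq), Q = [I-(aq)]^2·[Mg2+(aq)] = 7.38×10^−8, giving log Q = −7.132.
Applying E = E° − (RT ln10/nF)·log Q gives +2.895 − (0.071/2)(−7.132) = +3.148 V.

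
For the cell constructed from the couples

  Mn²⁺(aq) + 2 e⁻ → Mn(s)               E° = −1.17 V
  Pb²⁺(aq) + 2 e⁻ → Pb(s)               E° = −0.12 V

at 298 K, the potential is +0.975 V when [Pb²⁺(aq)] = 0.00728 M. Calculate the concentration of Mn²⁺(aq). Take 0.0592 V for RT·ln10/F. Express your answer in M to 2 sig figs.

2.5 M

Pb²⁺/Pb is the cathode (higher E°); E°cell = −0.12 − (−1.17) = +1.05 V with n = 2.
Since E = E° − (0.0592/n)·log Q, log Q = n(E° − E)/0.0592 = 2.534.
Balancing electrons gives Pb²⁺(aq) + Mn(s) → Pb(s) + Mn²⁺(aq); thus Q = [Mn²⁺(aq)] / [Pb²⁺(aq)].
Isolating [Mn²⁺(aq)] in Q = 10^{2.534} yields log [Mn²⁺(aq)] = 0.396, i.e. 2.5 M.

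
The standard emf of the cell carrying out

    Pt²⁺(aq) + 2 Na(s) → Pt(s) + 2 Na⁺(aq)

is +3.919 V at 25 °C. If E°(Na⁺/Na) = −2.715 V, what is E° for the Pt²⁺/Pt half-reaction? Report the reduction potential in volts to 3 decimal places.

+1.204 V

In the reaction as written the Pt²⁺/Pt couple is reduced (cathode) and Na⁺/Na is oxidized (anode), so E°cell = E°(Pt²⁺/Pt) − E°(Na⁺/Na).
E°(Pt²⁺/Pt) = E°cell + E°(anode) = +3.919 + (−2.715) = +1.204 V.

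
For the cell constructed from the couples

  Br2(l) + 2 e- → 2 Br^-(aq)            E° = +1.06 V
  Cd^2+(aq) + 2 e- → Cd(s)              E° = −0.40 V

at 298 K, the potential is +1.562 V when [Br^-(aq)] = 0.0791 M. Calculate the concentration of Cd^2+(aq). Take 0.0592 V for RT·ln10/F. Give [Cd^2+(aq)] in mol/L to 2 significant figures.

The Br₂/Br⁻ couple has the larger reduction potential, so it is the cathode: E°cell = +1.06 − (−0.40) = +1.46 V and n = 2.
From the Nernst equation, log Q = n(E° − E)/0.0592 = 2·(+1.46 − (+1.562))/0.0592 = −3.446.
The balanced reaction is Br2(l) + Cd(s) → 2 Br^-(aq) + Cd^2+(aq), so Q = [Br^-(aq)]^2·[Cd^2+(aq)].
Substituting the known concentrations and solving, log [Cd^2+(aq)] = −1.242 and [Cd^2+(aq)] = 0.057 M.

0.057 M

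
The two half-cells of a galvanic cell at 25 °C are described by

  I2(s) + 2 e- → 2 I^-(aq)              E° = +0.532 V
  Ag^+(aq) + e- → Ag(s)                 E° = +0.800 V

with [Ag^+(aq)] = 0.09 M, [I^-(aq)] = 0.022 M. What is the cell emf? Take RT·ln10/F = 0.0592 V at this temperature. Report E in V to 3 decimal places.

Ag⁺/Ag is reduced (cathode, E° = +0.800 V) and I₂/I⁻ is oxidized (anode).
E°cell = E°cat − E°an = +0.800 − (+0.532) = +0.268 V; n = 2.
For the overall reaction 2 Ag^+(aq) + 2 I^-(aq) → 2 Ag(s) + I2(s), Q = 1 / ([Ag^+(aq)]^2·[I^-(aq)]^2) = 2.55×10^5, giving log Q = 5.407.
Applying E = E° − (RT ln10/nF)·log Q gives +0.268 − (0.0592/2)(5.407) = +0.108 V.

+0.108 V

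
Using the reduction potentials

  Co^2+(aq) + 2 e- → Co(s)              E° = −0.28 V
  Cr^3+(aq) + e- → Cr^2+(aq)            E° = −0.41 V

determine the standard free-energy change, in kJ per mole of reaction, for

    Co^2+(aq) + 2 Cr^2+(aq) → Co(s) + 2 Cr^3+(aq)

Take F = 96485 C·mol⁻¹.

−25.1 kJ/mol

In the reaction as written Co^2+(aq) is reduced, so the Co²⁺/Co couple is the cathode and Cr³⁺/Cr²⁺ is the anode.
E°cell = −0.28 − (−0.41) = +0.13 V; balancing electrons gives n = 2.
ΔG° = −nFE°cell = −(2)(96485)(+0.13) J/mol = −25.1 kJ/mol.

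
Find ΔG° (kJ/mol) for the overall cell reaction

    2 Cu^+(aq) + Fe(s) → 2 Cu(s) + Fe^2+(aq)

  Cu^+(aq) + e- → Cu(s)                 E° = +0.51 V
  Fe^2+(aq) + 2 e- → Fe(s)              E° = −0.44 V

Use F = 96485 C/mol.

−183 kJ/mol

In the reaction as written Cu^+(aq) is reduced, so the Cu⁺/Cu couple is the cathode and Fe²⁺/Fe is the anode.
E°cell = +0.51 − (−0.44) = +0.95 V; balancing electrons gives n = 2.
ΔG° = −nFE°cell = −(2)(96485)(+0.95) J/mol = −183 kJ/mol.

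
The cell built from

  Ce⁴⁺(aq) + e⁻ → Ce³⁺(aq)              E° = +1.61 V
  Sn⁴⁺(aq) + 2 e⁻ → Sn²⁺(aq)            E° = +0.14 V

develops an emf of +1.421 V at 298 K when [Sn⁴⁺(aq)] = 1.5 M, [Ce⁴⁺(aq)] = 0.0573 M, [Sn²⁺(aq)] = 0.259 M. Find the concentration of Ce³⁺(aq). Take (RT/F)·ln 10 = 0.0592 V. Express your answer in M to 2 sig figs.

0.16 M

With Ce⁴⁺/Ce³⁺ at the cathode and Sn⁴⁺/Sn²⁺ at the anode, E°cell = +1.61 − (+0.14) = +1.47 V (n = 2).
From the Nernst equation, log Q = n(E° − E)/0.0592 = 2·(+1.47 − (+1.421))/0.0592 = 1.655.
The balanced reaction is 2 Ce⁴⁺(aq) + Sn²⁺(aq) → 2 Ce³⁺(aq) + Sn⁴⁺(aq), so Q = ([Ce³⁺(aq)]^2·[Sn⁴⁺(aq)]) / ([Ce⁴⁺(aq)]^2·[Sn²⁺(aq)]).
Isolating [Ce³⁺(aq)] in Q = 10^{1.655} yields log [Ce³⁺(aq)] = −0.796, i.e. 0.16 M.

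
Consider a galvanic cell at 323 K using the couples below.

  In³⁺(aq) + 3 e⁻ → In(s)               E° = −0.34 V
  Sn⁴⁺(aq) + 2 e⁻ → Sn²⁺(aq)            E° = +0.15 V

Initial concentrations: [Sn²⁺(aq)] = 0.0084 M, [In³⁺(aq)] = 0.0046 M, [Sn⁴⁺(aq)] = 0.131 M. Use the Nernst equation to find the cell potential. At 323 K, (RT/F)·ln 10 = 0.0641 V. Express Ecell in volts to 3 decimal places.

+0.578 V

Sn⁴⁺/Sn²⁺ is reduced (cathode, E° = +0.15 V) and In³⁺/In is oxidized (anode).
The standard potential is +0.15 − (−0.34) = +0.49 V and the balanced reaction transfers n = 6 electrons.
The balanced reaction is 3 Sn⁴⁺(aq) + 2 In(s) → 3 Sn²⁺(aq) + 2 In³⁺(aq), so Q = ([Sn²⁺(aq)]^3·[In³⁺(aq)]^2) / [Sn⁴⁺(aq)]^3 = 5.58×10^−9 and log Q = −8.253.
By the Nernst equation, E = +0.49 − (0.0641/6)·(−8.253) = +0.578 V.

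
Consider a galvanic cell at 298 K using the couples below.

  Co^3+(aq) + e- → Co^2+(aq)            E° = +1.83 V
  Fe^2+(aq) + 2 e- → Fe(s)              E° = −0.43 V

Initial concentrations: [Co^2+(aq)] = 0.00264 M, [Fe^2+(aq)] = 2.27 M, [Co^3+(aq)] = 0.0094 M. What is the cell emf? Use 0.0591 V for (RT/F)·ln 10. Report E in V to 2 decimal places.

+2.28 V

Co³⁺/Co²⁺ is reduced (cathode, E° = +1.83 V) and Fe²⁺/Fe is oxidized (anode).
E°cell = +1.83 − (−0.43) = +2.26 V, with n = 2 electrons transferred.
Balancing gives 2 Co^3+(aq) + Fe(s) → 2 Co^2+(aq) + Fe^2+(aq); hence Q = ([Co^2+(aq)]^2·[Fe^2+(aq)]) / [Co^3+(aq)]^2 = 0.179 (log Q = −0.747).
By the Nernst equation, E = +2.26 − (0.0591/2)·(−0.747) = +2.28 V.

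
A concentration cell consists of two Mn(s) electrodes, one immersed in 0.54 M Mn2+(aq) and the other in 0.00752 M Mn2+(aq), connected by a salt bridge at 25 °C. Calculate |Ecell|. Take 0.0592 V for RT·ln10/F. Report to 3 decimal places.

For a concentration cell E°cell = 0, since both electrodes use the same couple.
The compartment with the higher Mn2+(aq) concentration (0.54 M) acts as the cathode; ions are reduced there and produced at the dilute (0.00752 M) anode.
With n = 2, Ecell = −(0.0592/2)·log([dilute]/[conc]) = −(0.0592/2)·log(0.00752/0.54) = +0.055 V.

0.055 V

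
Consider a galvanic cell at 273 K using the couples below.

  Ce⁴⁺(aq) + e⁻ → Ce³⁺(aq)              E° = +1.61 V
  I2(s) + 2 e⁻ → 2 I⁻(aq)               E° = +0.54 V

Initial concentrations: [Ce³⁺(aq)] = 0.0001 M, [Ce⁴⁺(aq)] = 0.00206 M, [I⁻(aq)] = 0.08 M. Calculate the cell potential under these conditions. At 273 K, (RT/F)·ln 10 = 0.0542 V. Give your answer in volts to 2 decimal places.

+1.08 V

Ce⁴⁺/Ce³⁺ is reduced (cathode, E° = +1.61 V) and I₂/I⁻ is oxidized (anode).
E°cell = E°cat − E°an = +1.61 − (+0.54) = +1.07 V; n = 2.
For the overall reaction 2 Ce⁴⁺(aq) + 2 I⁻(aq) → 2 Ce³⁺(aq) + I2(s), Q = [Ce³⁺(aq)]^2 / ([Ce⁴⁺(aq)]^2·[I⁻(aq)]^2) = 0.368, giving log Q = −0.434.
Applying E = E° − (RT ln10/nF)·log Q gives +1.07 − (0.0542/2)(−0.434) = +1.08 V.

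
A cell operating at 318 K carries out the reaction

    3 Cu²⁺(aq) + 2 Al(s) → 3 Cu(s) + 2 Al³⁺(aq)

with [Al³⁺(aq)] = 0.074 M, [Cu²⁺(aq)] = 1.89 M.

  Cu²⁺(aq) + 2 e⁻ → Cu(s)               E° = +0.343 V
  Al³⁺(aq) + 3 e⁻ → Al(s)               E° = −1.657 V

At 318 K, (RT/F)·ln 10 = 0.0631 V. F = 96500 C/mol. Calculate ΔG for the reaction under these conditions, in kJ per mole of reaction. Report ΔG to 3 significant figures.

E°cell = +0.343 − (−1.657) = +2.000 V; the balanced reaction transfers n = 6 electrons.
Q = [Al³⁺(aq)]^2 / [Cu²⁺(aq)]^3 = 0.000811, so log Q = −3.091 and E = +2.000 − (0.0631/6)(−3.091) = +2.0325 V.
ΔG = −nFE = −(6)(96500)(+2.0325) J/mol = −1180 kJ/mol.

−1180 kJ/mol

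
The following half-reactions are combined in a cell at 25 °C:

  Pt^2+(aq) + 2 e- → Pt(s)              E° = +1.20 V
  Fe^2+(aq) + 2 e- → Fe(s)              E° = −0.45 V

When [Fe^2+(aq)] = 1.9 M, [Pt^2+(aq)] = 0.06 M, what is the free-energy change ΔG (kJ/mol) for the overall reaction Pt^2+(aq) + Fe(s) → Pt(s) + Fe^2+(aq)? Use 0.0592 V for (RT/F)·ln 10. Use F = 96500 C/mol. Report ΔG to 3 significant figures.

−310 kJ/mol

E°cell = +1.20 − (−0.45) = +1.65 V; the balanced reaction transfers n = 2 electrons.
Here Q = [Fe^2+(aq)] / [Pt^2+(aq)] = 31.7 (log Q = 1.501), giving E = +1.65 − (0.0592/2)·(1.501) = +1.6056 V.
ΔG = −nFE = −(2)(96500)(+1.6056) J/mol = −310 kJ/mol.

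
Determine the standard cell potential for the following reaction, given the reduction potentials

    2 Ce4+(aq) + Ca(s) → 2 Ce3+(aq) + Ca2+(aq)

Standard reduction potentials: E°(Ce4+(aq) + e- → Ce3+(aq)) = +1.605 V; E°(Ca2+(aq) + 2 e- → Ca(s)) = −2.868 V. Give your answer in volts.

Ce4+(aq) gains electrons, so the Ce⁴⁺/Ce³⁺ couple is the cathode; the Ca²⁺/Ca couple is the anode.
E°cell = E°(cathode) − E°(anode) = +1.605 − (−2.868) = +4.473 V.

+4.473 V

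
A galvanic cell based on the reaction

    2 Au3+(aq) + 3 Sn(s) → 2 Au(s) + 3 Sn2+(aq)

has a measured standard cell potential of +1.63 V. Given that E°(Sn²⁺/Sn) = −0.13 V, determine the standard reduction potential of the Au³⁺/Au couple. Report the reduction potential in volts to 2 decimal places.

In the reaction as written the Au³⁺/Au couple is reduced (cathode) and Sn²⁺/Sn is oxidized (anode), so E°cell = E°(Au³⁺/Au) − E°(Sn²⁺/Sn).
E°(Au³⁺/Au) = E°cell + E°(anode) = +1.63 + (−0.13) = +1.50 V.

+1.50 V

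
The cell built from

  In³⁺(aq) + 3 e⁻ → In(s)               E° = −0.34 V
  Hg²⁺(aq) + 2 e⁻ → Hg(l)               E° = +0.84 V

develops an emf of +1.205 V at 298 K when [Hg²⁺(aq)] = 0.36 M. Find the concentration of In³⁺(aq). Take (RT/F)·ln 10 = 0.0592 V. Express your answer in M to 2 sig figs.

With Hg²⁺/Hg at the cathode and In³⁺/In at the anode, E°cell = +0.84 − (−0.34) = +1.18 V (n = 6).
From the Nernst equation, log Q = n(E° − E)/0.0592 = 6·(+1.18 − (+1.205))/0.0592 = −2.534.
The balanced reaction is 3 Hg²⁺(aq) + 2 In(s) → 3 Hg(l) + 2 In³⁺(aq), so Q = [In³⁺(aq)]^2 / [Hg²⁺(aq)]^3.
Substituting the known concentrations and solving, log [In³⁺(aq)] = −1.933 and [In³⁺(aq)] = 0.012 M.

0.012 M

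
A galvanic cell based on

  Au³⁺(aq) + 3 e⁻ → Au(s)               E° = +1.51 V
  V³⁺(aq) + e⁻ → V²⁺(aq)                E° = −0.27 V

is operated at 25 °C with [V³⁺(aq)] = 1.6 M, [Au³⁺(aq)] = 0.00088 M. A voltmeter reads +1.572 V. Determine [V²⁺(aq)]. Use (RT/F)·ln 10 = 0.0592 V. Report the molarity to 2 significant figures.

0.0051 M

The Au³⁺/Au couple has the larger reduction potential, so it is the cathode: E°cell = +1.51 − (−0.27) = +1.78 V and n = 3.
From the Nernst equation, log Q = n(E° − E)/0.0592 = 3·(+1.78 − (+1.572))/0.0592 = 10.541.
For Au³⁺(aq) + 3 V²⁺(aq) → Au(s) + 3 V³⁺(aq), the reaction quotient is Q = [V³⁺(aq)]^3 / ([Au³⁺(aq)]·[V²⁺(aq)]^3).
Solving for the unknown gives log [V²⁺(aq)] = −2.291, so [V²⁺(aq)] ≈ 0.0051 M.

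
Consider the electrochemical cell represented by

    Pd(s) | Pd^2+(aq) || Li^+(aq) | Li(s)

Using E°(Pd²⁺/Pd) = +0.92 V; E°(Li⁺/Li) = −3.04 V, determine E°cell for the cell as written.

−3.96 V

By convention the left-hand electrode in cell notation is the anode (oxidation) and the right-hand electrode is the cathode (reduction).
E°cell = E°(right) − E°(left) = −3.04 − (+0.92) = −3.96 V.
The negative sign shows that, as written, the cell would require an external voltage to drive the reaction.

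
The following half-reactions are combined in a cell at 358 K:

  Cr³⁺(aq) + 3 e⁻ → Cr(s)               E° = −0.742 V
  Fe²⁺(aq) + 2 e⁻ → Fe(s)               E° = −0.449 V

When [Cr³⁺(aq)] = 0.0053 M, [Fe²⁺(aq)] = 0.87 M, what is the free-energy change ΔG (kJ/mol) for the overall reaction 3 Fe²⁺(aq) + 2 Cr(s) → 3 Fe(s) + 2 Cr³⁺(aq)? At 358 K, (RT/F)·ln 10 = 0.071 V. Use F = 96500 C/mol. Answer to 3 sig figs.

The standard cell potential is −0.449 − (−0.742) = +0.293 V, with n = 6 electrons in the balanced equation.
The reaction quotient is [Cr³⁺(aq)]^2 / [Fe²⁺(aq)]^3 = 4.27×10^−5; by Nernst, E = +0.293 − (0.071/6)(−4.370) = +0.3447 V.
ΔG = −nFE = −(6)(96500)(+0.3447) J/mol = −200 kJ/mol.

−200 kJ/mol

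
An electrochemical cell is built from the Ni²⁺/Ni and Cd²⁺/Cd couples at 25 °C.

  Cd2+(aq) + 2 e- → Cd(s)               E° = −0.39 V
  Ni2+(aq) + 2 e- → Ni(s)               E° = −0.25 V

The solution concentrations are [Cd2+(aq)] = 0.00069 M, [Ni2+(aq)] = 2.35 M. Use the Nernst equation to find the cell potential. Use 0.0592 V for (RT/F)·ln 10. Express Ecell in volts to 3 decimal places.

Since E°(Ni²⁺/Ni) > E°(Cd²⁺/Cd), Ni²⁺/Ni serves as the cathode.
The standard potential is −0.25 − (−0.39) = +0.14 V and the balanced reaction transfers n = 2 electrons.
Balancing gives Ni2+(aq) + Cd(s) → Ni(s) + Cd2+(aq); hence Q = [Cd2+(aq)] / [Ni2+(aq)] = 0.000294 (log Q = −3.532).
Applying E = E° − (RT ln10/nF)·log Q gives +0.14 − (0.0592/2)(−3.532) = +0.245 V.

+0.245 V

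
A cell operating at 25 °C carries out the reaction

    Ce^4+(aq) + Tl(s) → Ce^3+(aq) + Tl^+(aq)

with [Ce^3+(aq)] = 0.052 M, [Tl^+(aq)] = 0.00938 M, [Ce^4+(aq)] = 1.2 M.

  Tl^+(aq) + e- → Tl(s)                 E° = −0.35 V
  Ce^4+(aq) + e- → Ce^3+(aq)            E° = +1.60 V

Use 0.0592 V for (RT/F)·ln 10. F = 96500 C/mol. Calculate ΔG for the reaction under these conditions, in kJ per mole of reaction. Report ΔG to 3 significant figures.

−208 kJ/mol

With Ce⁴⁺/Ce³⁺ reduced at the cathode, E°cell = +1.60 − (−0.35) = +1.95 V and n = 1.
Q = ([Ce^3+(aq)]·[Tl^+(aq)]) / [Ce^4+(aq)] = 0.000406, so log Q = −3.391 and E = +1.95 − (0.0592/1)(−3.391) = +2.1507 V.
Finally ΔG = −nFE = −(1)(96500 C/mol)(+2.1507 V) = −208 kJ/mol.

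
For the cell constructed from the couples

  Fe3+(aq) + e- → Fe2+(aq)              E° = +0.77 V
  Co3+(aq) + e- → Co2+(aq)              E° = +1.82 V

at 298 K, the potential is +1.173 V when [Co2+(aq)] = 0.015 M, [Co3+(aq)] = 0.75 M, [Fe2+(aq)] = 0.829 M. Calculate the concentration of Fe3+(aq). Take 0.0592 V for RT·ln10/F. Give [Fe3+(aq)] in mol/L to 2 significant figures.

With Co³⁺/Co²⁺ at the cathode and Fe³⁺/Fe²⁺ at the anode, E°cell = +1.82 − (+0.77) = +1.05 V (n = 1).
Rearranging E = E° − (0.0592/n)·log Q gives log Q = 1(+1.05 − (+1.173))/0.0592 = −2.078.
For Co3+(aq) + Fe2+(aq) → Co2+(aq) + Fe3+(aq), the reaction quotient is Q = ([Co2+(aq)]·[Fe3+(aq)]) / ([Co3+(aq)]·[Fe2+(aq)]).
Solving for the unknown gives log [Fe3+(aq)] = −0.460, so [Fe3+(aq)] ≈ 0.35 M.

0.35 M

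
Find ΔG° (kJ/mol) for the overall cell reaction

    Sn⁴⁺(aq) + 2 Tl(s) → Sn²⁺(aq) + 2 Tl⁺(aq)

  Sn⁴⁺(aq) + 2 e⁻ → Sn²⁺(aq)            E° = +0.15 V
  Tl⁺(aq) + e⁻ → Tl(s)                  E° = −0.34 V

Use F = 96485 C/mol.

In the reaction as written Sn⁴⁺(aq) is reduced, so the Sn⁴⁺/Sn²⁺ couple is the cathode and Tl⁺/Tl is the anode.
E°cell = +0.15 − (−0.34) = +0.49 V; balancing electrons gives n = 2.
ΔG° = −nFE°cell = −(2)(96485)(+0.49) J/mol = −94.6 kJ/mol.

−94.6 kJ/mol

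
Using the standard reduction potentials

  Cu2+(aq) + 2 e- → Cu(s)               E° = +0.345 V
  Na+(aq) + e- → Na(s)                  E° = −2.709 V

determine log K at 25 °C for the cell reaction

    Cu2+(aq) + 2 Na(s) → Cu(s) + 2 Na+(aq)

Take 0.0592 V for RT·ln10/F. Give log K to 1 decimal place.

The Cu²⁺/Cu couple is reduced (cathode); E°cell = +0.345 − (−2.709) = +3.054 V with n = 2.
At equilibrium E = 0, so log K = nE°cell / 0.0592 = (2)(+3.054) / 0.0592 = 103.2.

log K = 103.2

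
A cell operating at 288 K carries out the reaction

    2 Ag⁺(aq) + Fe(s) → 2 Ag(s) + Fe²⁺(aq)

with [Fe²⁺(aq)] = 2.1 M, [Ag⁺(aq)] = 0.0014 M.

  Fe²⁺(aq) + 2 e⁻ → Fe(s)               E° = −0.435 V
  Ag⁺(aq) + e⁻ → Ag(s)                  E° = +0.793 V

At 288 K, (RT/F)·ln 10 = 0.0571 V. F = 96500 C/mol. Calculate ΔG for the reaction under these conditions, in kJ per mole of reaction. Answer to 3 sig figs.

−204 kJ/mol

The standard cell potential is +0.793 − (−0.435) = +1.228 V, with n = 2 electrons in the balanced equation.
The reaction quotient is [Fe²⁺(aq)] / [Ag⁺(aq)]^2 = 1.07×10^6; by Nernst, E = +1.228 − (0.0571/2)(6.030) = +1.0558 V.
Finally ΔG = −nFE = −(2)(96500 C/mol)(+1.0558 V) = −204 kJ/mol.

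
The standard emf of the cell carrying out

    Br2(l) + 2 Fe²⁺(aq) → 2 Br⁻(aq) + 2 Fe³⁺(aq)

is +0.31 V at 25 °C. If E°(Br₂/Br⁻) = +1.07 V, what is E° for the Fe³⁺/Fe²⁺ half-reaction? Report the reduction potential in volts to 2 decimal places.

In the reaction as written the Br₂/Br⁻ couple is reduced (cathode) and Fe³⁺/Fe²⁺ is oxidized (anode), so E°cell = E°(Br₂/Br⁻) − E°(Fe³⁺/Fe²⁺).
E°(Fe³⁺/Fe²⁺) = E°(cathode) − E°cell = +1.07 − (+0.31) = +0.76 V.

+0.76 V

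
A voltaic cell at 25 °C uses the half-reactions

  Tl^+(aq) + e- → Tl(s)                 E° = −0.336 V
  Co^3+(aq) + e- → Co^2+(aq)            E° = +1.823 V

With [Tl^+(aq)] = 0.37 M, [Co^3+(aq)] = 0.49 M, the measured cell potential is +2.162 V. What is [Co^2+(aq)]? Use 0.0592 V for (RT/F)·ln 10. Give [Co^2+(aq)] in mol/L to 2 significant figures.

The Co³⁺/Co²⁺ couple has the larger reduction potential, so it is the cathode: E°cell = +1.823 − (−0.336) = +2.159 V and n = 1.
Since E = E° − (0.0592/n)·log Q, log Q = n(E° − E)/0.0592 = −0.051.
The balanced reaction is Co^3+(aq) + Tl(s) → Co^2+(aq) + Tl^+(aq), so Q = ([Co^2+(aq)]·[Tl^+(aq)]) / [Co^3+(aq)].
Substituting the known concentrations and solving, log [Co^2+(aq)] = 0.071 and [Co^2+(aq)] = 1.2 M.

1.2 M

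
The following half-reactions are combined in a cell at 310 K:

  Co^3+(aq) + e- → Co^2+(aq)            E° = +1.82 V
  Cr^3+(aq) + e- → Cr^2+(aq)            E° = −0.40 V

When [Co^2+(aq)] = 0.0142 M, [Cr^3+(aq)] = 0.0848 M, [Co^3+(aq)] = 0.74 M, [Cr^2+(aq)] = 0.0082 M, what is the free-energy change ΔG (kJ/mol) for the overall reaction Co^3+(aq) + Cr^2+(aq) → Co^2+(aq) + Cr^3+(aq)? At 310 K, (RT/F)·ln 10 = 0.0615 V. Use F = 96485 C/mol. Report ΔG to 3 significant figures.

With Co³⁺/Co²⁺ reduced at the cathode, E°cell = +1.82 − (−0.40) = +2.22 V and n = 1.
Here Q = ([Co^2+(aq)]·[Cr^3+(aq)]) / ([Co^3+(aq)]·[Cr^2+(aq)]) = 0.198 (log Q = −0.702), giving E = +2.22 − (0.0615/1)·(−0.702) = +2.2632 V.
Finally ΔG = −nFE = −(1)(96485 C/mol)(+2.2632 V) = −218 kJ/mol.

−218 kJ/mol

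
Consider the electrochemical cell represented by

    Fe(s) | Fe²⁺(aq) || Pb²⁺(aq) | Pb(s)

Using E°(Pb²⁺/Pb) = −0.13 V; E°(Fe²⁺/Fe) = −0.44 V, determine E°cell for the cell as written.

+0.31 V

By convention the left-hand electrode in cell notation is the anode (oxidation) and the right-hand electrode is the cathode (reduction).
E°cell = E°(right) − E°(left) = −0.13 − (−0.44) = +0.31 V.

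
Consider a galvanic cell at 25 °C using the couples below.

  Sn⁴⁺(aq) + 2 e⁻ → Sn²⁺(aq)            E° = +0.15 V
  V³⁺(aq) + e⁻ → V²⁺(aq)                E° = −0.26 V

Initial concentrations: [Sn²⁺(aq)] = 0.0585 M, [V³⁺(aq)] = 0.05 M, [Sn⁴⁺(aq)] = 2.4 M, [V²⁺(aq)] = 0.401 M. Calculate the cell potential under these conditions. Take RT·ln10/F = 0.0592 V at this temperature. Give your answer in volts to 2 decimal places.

+0.51 V

The Sn⁴⁺/Sn²⁺ couple has the more positive E°, so it is the cathode; V³⁺/V²⁺ is the anode.
E°cell = E°cat − E°an = +0.15 − (−0.26) = +0.41 V; n = 2.
Balancing gives Sn⁴⁺(aq) + 2 V²⁺(aq) → Sn²⁺(aq) + 2 V³⁺(aq); hence Q = ([Sn²⁺(aq)]·[V³⁺(aq)]^2) / ([Sn⁴⁺(aq)]·[V²⁺(aq)]^2) = 0.000379 (log Q = −3.421).
Applying E = E° − (RT ln10/nF)·log Q gives +0.41 − (0.0592/2)(−3.421) = +0.51 V.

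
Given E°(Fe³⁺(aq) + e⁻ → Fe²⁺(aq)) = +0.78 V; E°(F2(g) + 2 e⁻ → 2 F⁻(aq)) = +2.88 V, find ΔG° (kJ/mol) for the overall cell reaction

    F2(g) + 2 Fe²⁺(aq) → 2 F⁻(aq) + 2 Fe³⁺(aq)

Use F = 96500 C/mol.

In the reaction as written F2(g) is reduced, so the F₂/F⁻ couple is the cathode and Fe³⁺/Fe²⁺ is the anode.
E°cell = +2.88 − (+0.78) = +2.10 V; balancing electrons gives n = 2.
ΔG° = −nFE°cell = −(2)(96500)(+2.10) J/mol = −405 kJ/mol.

−405 kJ/mol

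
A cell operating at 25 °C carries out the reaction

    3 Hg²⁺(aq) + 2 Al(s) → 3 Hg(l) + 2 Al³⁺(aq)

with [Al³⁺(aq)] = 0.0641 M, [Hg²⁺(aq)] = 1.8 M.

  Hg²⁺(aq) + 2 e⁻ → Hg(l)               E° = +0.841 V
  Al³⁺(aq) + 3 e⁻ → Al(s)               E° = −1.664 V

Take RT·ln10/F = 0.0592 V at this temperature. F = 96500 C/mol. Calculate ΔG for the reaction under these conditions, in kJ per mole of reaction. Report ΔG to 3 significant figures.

E°cell = +0.841 − (−1.664) = +2.505 V; the balanced reaction transfers n = 6 electrons.
Here Q = [Al³⁺(aq)]^2 / [Hg²⁺(aq)]^3 = 0.000705 (log Q = −3.152), giving E = +2.505 − (0.0592/6)·(−3.152) = +2.5361 V.
ΔG = −nFE = −(6)(96500)(+2.5361) J/mol = −1470 kJ/mol.

−1470 kJ/mol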